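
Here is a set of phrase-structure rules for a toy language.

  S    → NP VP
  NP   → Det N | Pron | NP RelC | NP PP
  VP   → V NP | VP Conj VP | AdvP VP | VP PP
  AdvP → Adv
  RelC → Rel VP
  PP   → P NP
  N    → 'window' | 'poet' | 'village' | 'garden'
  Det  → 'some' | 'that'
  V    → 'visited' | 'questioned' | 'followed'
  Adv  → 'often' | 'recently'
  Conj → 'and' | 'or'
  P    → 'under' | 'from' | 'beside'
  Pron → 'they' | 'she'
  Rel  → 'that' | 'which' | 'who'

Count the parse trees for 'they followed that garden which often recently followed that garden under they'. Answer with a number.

Two of the 6 distinct bracketings:
[S [NP [Pron they]] [VP [V followed] [NP [NP [Det that] [N garden]] [RelC [Rel which] [VP [AdvP [Adv often]] [VP [AdvP [Adv recently]] [VP [V followed] [NP [NP [Det that] [N garden]] [PP [P under] [NP [Pron they]]]]]]]]]]]
[S [NP [Pron they]] [VP [V followed] [NP [NP [Det that] [N garden]] [RelC [Rel which] [VP [AdvP [Adv often]] [VP [AdvP [Adv recently]] [VP [VP [V followed] [NP [Det that] [N garden]]] [PP [P under] [NP [Pron they]]]]]]]]]]
The difference turns on whether NP → NP PP is used at the relevant span, versus an alternative expansion of NP.

6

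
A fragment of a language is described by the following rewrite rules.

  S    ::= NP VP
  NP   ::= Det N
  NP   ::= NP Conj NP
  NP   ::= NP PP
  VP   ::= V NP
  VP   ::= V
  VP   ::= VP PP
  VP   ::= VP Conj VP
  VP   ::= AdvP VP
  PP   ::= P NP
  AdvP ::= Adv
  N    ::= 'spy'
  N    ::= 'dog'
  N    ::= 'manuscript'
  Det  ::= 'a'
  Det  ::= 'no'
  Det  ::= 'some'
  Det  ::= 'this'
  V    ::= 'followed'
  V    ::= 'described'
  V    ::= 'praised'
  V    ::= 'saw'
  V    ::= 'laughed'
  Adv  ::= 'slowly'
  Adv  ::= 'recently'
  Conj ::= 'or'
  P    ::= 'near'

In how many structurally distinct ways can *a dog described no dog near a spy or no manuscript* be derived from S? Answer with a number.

Two of the 3 distinct bracketings:
[S [NP [Det a] [N dog]] [VP [V described] [NP [NP [NP [Det no] [N dog]] [PP [P near] [NP [Det a] [N spy]]]] [Conj or] [NP [Det no] [N manuscript]]]]]
[S [NP [Det a] [N dog]] [VP [V described] [NP [NP [Det no] [N dog]] [PP [P near] [NP [NP [Det a] [N spy]] [Conj or] [NP [Det no] [N manuscript]]]]]]]
The trees differ in how a recursive rule is bracketed over the same span.

3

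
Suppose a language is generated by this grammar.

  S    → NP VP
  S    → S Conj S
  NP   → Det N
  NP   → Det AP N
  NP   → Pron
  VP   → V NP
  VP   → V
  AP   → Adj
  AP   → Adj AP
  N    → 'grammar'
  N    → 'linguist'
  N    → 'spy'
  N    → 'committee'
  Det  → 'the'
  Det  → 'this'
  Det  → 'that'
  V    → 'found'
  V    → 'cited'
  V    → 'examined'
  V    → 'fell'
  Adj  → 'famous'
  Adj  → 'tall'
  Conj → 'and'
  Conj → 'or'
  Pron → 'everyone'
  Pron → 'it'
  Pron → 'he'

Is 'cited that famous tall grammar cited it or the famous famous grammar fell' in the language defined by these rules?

Ungrammatical

For S → NP VP, no prefix of the string parses as an NP. The alternative S rule S → S Conj S likewise has no satisfying split.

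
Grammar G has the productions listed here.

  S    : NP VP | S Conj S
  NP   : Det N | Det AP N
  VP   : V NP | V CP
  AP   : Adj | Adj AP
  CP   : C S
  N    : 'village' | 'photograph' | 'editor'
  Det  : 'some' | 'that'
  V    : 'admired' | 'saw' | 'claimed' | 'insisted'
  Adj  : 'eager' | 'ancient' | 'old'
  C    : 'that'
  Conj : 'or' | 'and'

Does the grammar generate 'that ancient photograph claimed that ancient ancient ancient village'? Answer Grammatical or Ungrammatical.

Grammatical

[S [NP [Det that] [AP [Adj ancient]] [N photograph]] [VP [V claimed] [NP [Det that] [AP [Adj ancient] [AP [Adj ancient] [AP [Adj ancient]]]] [N village]]]]
Each bracket corresponds to one application of a listed rule, so the string is derivable from S.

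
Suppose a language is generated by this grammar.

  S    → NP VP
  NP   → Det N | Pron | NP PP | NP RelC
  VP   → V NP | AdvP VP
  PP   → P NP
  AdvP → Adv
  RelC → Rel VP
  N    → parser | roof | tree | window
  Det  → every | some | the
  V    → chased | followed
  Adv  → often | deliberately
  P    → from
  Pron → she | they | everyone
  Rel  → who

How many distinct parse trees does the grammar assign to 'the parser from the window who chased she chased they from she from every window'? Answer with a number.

4

Two of the 4 distinct bracketings:
[S [NP [NP [Det the] [N parser]] [PP [P from] [NP [NP [Det the] [N window]] [RelC [Rel who] [VP [V chased] [NP [Pron she]]]]]]] [VP [V chased] [NP [NP [Pron they]] [PP [P from] [NP [NP [Pron she]] [PP [P from] [NP [Det every] [N window]]]]]]]]
[S [NP [NP [Det the] [N parser]] [PP [P from] [NP [NP [Det the] [N window]] [RelC [Rel who] [VP [V chased] [NP [Pron she]]]]]]] [VP [V chased] [NP [NP [NP [Pron they]] [PP [P from] [NP [Pron she]]]] [PP [P from] [NP [Det every] [N window]]]]]]
The trees differ in how a recursive rule is bracketed over the same span.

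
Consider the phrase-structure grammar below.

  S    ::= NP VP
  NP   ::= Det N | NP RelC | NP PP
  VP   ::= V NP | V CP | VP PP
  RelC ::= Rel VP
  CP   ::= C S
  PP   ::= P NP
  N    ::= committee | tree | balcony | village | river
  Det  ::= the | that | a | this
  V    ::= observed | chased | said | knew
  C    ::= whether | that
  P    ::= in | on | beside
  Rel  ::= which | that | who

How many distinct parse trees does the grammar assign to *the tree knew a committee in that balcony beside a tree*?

Two of the 5 distinct bracketings:
[S [NP [Det the] [N tree]] [VP [V knew] [NP [NP [Det a] [N committee]] [PP [P in] [NP [NP [Det that] [N balcony]] [PP [P beside] [NP [Det a] [N tree]]]]]]]]
[S [NP [Det the] [N tree]] [VP [V knew] [NP [NP [NP [Det a] [N committee]] [PP [P in] [NP [Det that] [N balcony]]]] [PP [P beside] [NP [Det a] [N tree]]]]]]
The trees differ in how a recursive rule is bracketed over the same span.

5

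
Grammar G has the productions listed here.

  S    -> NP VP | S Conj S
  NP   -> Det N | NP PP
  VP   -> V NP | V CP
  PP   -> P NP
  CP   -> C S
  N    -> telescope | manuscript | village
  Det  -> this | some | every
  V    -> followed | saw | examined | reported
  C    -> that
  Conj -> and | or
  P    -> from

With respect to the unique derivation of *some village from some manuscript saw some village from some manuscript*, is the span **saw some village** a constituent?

No

[S [NP [NP [Det some] [N village]] [PP [P from] [NP [Det some] [N manuscript]]]] [VP [V saw] [NP [NP [Det some] [N village]] [PP [P from] [NP [Det some] [N manuscript]]]]]]
The smallest constituent containing 'saw some village' is the VP spanning 'saw some village from some manuscript'; no single node in the tree dominates exactly the given words.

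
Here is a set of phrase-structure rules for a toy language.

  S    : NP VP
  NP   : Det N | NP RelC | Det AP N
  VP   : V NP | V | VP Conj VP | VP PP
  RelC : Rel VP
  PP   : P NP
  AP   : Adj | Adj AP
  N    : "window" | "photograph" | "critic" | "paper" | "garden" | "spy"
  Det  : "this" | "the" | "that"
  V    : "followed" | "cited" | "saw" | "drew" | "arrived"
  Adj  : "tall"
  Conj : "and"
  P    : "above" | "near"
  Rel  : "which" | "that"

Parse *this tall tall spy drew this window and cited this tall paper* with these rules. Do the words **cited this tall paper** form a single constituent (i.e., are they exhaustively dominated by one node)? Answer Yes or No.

Yes

[S [NP [Det this] [AP [Adj tall] [AP [Adj tall]]] [N spy]] [VP [VP [V drew] [NP [Det this] [N window]]] [Conj and] [VP [V cited] [NP [Det this] [AP [Adj tall]] [N paper]]]]]
The words 'cited this tall paper' are exhaustively dominated by a single VP node (built by VP → V NP), so they form a constituent.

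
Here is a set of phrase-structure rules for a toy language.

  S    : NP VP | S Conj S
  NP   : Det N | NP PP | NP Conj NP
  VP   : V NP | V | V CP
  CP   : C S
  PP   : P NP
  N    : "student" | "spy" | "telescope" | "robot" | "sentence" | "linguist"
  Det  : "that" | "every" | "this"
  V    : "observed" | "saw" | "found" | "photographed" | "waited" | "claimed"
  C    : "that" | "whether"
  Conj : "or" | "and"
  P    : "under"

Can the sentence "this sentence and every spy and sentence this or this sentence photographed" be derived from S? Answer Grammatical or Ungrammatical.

A Conj word can never sit immediately before an N word in any string this grammar generates, so the substring 'and sentence' rules out a derivation.

Ungrammatical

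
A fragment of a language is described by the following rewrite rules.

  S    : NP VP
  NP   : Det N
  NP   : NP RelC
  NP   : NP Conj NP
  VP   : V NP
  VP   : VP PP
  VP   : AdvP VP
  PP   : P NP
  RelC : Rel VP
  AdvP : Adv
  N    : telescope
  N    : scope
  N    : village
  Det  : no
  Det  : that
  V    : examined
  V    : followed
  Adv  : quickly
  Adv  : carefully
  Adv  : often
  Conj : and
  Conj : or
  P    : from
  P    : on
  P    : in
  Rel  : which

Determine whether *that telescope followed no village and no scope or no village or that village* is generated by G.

S
  NP
    Det: that
    N: telescope
  VP
    V: followed
    NP
      NP
        Det: no
        N: village
      Conj: and
      NP
        NP
          Det: no
          N: scope
        Conj: or
        NP
          NP
            Det: no
            N: village
          Conj: or
          NP
            Det: that
            N: village
Every word is introduced by a lexical rule and the phrasal rules combine the resulting categories into a single S.

Grammatical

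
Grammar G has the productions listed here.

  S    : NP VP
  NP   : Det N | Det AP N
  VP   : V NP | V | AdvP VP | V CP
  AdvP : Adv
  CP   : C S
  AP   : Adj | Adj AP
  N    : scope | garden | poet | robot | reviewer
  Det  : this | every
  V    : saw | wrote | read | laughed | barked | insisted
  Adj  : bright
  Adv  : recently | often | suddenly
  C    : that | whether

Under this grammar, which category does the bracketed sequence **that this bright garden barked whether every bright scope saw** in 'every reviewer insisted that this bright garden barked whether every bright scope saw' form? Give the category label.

S
  NP
    Det: every
    N: reviewer
  VP
    V: insisted
    CP
      C: that
      S
        NP
          Det: this
          AP
            Adj: bright
          N: garden
        VP
          V: barked
          CP
            C: whether
            S
              NP
                Det: every
                AP
                  Adj: bright
                N: scope
              VP
                V: saw
The span 'that this bright garden barked whether every bright scope saw' is the CP node built by CP → C S.

CP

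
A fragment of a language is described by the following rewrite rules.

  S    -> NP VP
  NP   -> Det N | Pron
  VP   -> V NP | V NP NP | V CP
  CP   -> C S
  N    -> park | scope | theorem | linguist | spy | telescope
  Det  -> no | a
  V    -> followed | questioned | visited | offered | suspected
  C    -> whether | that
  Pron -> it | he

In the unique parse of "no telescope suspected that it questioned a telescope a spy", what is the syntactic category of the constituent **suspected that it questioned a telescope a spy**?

S
  NP
    Det: no
    N: telescope
  VP
    V: suspected
    CP
      C: that
      S
        NP
          Pron: it
        VP
          V: questioned
          NP
            Det: a
            N: telescope
          NP
            Det: a
            N: spy
The span 'suspected that it questioned a telescope a spy' is the VP node built by VP → V CP.

VP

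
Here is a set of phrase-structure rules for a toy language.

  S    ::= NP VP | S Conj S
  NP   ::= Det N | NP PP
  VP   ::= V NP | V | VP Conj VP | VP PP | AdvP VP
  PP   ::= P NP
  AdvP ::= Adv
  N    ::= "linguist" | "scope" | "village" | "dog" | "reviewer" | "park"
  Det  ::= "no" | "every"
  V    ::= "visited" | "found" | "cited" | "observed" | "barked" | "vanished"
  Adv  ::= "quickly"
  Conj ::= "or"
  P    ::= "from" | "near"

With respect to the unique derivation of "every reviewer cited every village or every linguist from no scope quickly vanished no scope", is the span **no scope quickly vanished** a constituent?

No

[S [S [NP [Det every] [N reviewer]] [VP [V cited] [NP [Det every] [N village]]]] [Conj or] [S [NP [NP [Det every] [N linguist]] [PP [P from] [NP [Det no] [N scope]]]] [VP [AdvP [Adv quickly]] [VP [V vanished] [NP [Det no] [N scope]]]]]]
The smallest constituent containing 'no scope quickly vanished' is the S spanning 'every linguist from no scope quickly vanished no scope'; no single node in the tree dominates exactly the given words.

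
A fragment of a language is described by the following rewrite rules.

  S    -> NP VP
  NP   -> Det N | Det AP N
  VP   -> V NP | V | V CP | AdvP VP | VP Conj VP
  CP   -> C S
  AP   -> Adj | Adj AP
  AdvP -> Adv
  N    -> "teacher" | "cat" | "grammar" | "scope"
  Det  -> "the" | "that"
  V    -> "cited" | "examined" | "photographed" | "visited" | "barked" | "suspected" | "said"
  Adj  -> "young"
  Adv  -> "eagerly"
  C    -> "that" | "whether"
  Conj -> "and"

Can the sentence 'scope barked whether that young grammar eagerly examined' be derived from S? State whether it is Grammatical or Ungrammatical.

For S → NP VP, no prefix of the string parses as an NP.

Ungrammatical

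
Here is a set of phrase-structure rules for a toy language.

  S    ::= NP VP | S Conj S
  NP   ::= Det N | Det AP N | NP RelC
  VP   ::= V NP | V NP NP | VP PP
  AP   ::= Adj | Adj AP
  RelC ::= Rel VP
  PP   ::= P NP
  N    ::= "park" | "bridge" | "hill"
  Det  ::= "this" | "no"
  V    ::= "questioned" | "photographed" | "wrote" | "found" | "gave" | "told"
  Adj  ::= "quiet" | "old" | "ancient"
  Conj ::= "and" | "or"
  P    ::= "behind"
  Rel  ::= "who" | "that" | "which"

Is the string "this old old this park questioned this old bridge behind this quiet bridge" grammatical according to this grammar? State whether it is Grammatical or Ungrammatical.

Ungrammatical

An Adj word can never sit immediately before a Det word in any string this grammar generates, so the substring 'old this' rules out a derivation.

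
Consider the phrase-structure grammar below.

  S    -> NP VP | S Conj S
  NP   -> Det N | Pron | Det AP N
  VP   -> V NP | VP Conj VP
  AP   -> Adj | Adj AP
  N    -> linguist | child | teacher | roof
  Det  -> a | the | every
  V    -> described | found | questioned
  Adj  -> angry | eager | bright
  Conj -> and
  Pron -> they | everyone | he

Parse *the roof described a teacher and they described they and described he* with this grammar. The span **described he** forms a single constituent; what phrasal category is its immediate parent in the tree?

VP

[S [S [NP [Det the] [N roof]] [VP [V described] [NP [Det a] [N teacher]]]] [Conj and] [S [NP [Pron they]] [VP [VP [V described] [NP [Pron they]]] [Conj and] [VP [V described] [NP [Pron he]]]]]]
The span 'described he' is the VP node built by VP → V NP.
Its mother is the VP built by VP → VP Conj VP.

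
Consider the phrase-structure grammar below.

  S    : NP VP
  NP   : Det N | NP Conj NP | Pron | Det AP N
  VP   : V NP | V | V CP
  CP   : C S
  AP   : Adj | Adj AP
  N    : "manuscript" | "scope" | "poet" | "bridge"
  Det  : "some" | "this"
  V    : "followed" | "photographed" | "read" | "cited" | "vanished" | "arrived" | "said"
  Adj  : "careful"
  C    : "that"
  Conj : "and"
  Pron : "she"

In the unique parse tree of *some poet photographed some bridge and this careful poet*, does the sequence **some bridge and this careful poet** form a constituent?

[S [NP [Det some] [N poet]] [VP [V photographed] [NP [NP [Det some] [N bridge]] [Conj and] [NP [Det this] [AP [Adj careful]] [N poet]]]]]
The words 'some bridge and this careful poet' are exhaustively dominated by a single NP node (built by NP → NP Conj NP), so they form a constituent.

Yes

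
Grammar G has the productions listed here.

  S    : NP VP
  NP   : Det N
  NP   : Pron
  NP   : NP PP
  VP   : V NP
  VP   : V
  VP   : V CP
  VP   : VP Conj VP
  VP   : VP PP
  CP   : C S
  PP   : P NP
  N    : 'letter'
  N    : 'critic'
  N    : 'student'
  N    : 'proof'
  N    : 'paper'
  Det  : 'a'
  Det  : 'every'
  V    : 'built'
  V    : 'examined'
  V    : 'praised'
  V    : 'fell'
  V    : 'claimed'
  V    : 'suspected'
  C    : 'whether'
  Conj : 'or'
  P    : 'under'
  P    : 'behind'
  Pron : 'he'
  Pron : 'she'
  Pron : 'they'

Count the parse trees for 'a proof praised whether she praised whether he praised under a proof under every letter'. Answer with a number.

Two of the 9 distinct bracketings:
[S [NP [Det a] [N proof]] [VP [V praised] [CP [C whether] [S [NP [Pron she]] [VP [V praised] [CP [C whether] [S [NP [Pron he]] [VP [VP [V praised]] [PP [P under] [NP [NP [Det a] [N proof]] [PP [P under] [NP [Det every] [N letter]]]]]]]]]]]]]
[S [NP [Det a] [N proof]] [VP [V praised] [CP [C whether] [S [NP [Pron she]] [VP [V praised] [CP [C whether] [S [NP [Pron he]] [VP [VP [VP [V praised]] [PP [P under] [NP [Det a] [N proof]]]] [PP [P under] [NP [Det every] [N letter]]]]]]]]]]]
The difference turns on whether NP → NP PP is used at the relevant span, versus an alternative expansion of NP.

9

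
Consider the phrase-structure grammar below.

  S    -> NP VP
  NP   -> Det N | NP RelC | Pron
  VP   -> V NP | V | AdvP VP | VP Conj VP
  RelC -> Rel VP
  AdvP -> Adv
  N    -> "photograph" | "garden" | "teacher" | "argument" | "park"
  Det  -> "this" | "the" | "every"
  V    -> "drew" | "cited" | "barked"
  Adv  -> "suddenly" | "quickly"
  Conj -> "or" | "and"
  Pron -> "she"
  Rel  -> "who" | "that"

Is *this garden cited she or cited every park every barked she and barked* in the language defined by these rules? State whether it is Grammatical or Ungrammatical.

Ungrammatical

An N word can never sit immediately before a Det word in any string this grammar generates, so the substring 'park every' rules out a derivation.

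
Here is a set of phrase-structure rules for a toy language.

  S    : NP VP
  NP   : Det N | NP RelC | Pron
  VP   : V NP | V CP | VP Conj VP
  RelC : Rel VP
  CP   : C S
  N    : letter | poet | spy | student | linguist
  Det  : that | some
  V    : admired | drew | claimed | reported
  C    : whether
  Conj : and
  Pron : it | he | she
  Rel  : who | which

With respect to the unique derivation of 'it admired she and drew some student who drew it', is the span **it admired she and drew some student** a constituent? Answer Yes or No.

No

[S [NP [Pron it]] [VP [VP [V admired] [NP [Pron she]]] [Conj and] [VP [V drew] [NP [NP [Det some] [N student]] [RelC [Rel who] [VP [V drew] [NP [Pron it]]]]]]]]
The smallest constituent containing 'it admired she and drew some student' is the S spanning 'it admired she and drew some student who drew it'; no single node in the tree dominates exactly the given words.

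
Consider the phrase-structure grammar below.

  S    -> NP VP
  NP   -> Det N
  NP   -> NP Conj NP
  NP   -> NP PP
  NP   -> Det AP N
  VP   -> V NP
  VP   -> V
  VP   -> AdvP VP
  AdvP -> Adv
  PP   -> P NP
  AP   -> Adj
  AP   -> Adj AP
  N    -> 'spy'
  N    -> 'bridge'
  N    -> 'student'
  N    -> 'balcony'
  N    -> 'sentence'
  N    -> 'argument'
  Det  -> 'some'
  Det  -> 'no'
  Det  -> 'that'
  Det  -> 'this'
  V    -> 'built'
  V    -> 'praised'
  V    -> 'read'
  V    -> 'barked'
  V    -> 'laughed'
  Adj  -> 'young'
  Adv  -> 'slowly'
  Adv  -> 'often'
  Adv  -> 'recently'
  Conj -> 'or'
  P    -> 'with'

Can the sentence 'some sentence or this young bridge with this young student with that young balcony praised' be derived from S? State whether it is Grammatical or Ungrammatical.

Grammatical

S
  NP
    NP
      Det: some
      N: sentence
    Conj: or
    NP
      NP
        Det: this
        AP
          Adj: young
        N: bridge
      PP
        P: with
        NP
          NP
            Det: this
            AP
              Adj: young
            N: student
          PP
            P: with
            NP
              Det: that
              AP
                Adj: young
              N: balcony
  VP
    V: praised
The bracketing above is licensed at every node by one of the given productions, with S at the root.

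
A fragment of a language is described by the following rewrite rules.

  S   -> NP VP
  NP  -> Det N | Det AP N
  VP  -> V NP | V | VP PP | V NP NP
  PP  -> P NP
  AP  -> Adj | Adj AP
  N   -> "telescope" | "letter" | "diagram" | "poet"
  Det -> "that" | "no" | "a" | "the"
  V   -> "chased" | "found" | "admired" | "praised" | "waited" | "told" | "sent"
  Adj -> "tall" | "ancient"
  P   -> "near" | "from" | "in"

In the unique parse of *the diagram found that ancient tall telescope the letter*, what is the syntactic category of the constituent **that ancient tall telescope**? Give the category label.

NP

S
  NP
    Det: the
    N: diagram
  VP
    V: found
    NP
      Det: that
      AP
        Adj: ancient
        AP
          Adj: tall
      N: telescope
    NP
      Det: the
      N: letter
The span 'that ancient tall telescope' is the NP node built by NP → Det AP N.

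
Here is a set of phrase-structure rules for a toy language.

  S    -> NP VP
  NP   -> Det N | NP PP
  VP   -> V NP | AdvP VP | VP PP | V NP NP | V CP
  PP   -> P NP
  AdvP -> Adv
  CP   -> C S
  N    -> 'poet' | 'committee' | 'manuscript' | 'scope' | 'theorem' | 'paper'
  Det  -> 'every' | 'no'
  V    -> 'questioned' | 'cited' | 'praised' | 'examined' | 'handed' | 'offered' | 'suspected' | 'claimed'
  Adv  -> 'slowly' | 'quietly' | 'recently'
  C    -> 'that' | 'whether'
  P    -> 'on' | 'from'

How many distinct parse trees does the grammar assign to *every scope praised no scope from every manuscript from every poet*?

Two of the 5 distinct bracketings:
[S [NP [Det every] [N scope]] [VP [V praised] [NP [NP [Det no] [N scope]] [PP [P from] [NP [NP [Det every] [N manuscript]] [PP [P from] [NP [Det every] [N poet]]]]]]]]
[S [NP [Det every] [N scope]] [VP [V praised] [NP [NP [NP [Det no] [N scope]] [PP [P from] [NP [Det every] [N manuscript]]]] [PP [P from] [NP [Det every] [N poet]]]]]]
The trees differ in how a recursive rule is bracketed over the same span.

5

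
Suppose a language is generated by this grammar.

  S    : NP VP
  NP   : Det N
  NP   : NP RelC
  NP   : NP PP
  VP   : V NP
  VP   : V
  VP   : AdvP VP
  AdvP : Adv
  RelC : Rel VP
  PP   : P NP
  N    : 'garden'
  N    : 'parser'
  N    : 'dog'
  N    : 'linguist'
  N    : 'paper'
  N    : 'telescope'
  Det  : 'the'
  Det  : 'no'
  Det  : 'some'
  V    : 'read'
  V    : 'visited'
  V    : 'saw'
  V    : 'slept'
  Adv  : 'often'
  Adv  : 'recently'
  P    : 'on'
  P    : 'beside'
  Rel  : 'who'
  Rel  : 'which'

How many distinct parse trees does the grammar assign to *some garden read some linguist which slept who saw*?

1

[S [NP [Det some] [N garden]] [VP [V read] [NP [NP [NP [Det some] [N linguist]] [RelC [Rel which] [VP [V slept]]]] [RelC [Rel who] [VP [V saw]]]]]]
No rule offers an alternative attachment or grouping for any span, so this is the only derivation.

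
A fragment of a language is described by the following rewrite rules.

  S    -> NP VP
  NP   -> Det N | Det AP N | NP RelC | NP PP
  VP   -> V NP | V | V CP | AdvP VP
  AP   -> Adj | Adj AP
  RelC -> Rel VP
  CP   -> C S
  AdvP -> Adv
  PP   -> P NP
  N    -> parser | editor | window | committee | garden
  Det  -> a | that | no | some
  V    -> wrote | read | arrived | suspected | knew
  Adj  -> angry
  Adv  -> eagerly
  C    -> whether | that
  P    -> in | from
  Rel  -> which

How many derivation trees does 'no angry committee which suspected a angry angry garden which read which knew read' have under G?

Two of the 3 distinct bracketings:
[S [NP [NP [Det no] [AP [Adj angry]] [N committee]] [RelC [Rel which] [VP [V suspected] [NP [NP [NP [Det a] [AP [Adj angry] [AP [Adj angry]]] [N garden]] [RelC [Rel which] [VP [V read]]]] [RelC [Rel which] [VP [V knew]]]]]]] [VP [V read]]]
[S [NP [NP [NP [Det no] [AP [Adj angry]] [N committee]] [RelC [Rel which] [VP [V suspected] [NP [NP [Det a] [AP [Adj angry] [AP [Adj angry]]] [N garden]] [RelC [Rel which] [VP [V read]]]]]]] [RelC [Rel which] [VP [V knew]]]] [VP [V read]]]
The trees differ in how a recursive rule is bracketed over the same span.

3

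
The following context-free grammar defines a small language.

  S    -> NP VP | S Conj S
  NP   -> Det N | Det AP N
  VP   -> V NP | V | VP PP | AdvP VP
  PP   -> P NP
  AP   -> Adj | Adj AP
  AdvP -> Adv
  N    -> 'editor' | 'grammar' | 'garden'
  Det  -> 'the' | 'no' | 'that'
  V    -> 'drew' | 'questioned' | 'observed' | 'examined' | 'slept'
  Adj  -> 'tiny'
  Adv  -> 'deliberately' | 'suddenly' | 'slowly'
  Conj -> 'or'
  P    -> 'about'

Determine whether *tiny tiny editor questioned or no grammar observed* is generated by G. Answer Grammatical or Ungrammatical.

Ungrammatical

For S → NP VP, no prefix of the string parses as an NP. The alternative S rule S → S Conj S likewise has no satisfying split.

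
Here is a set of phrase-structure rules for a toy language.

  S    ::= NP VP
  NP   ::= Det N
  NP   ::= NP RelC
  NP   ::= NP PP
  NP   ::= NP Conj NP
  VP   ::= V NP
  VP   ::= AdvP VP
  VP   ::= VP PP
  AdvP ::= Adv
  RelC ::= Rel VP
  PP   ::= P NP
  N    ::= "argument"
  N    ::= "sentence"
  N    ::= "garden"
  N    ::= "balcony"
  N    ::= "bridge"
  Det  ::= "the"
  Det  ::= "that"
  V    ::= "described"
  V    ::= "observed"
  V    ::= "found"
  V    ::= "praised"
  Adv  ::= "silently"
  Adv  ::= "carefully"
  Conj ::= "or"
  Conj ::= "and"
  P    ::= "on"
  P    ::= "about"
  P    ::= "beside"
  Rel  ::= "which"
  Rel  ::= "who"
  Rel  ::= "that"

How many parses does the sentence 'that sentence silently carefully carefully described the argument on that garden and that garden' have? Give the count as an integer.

Two of the 6 distinct bracketings:
[S [NP [Det that] [N sentence]] [VP [AdvP [Adv silently]] [VP [AdvP [Adv carefully]] [VP [AdvP [Adv carefully]] [VP [V described] [NP [NP [Det the] [N argument]] [PP [P on] [NP [NP [Det that] [N garden]] [Conj and] [NP [Det that] [N garden]]]]]]]]]]
[S [NP [Det that] [N sentence]] [VP [AdvP [Adv silently]] [VP [AdvP [Adv carefully]] [VP [AdvP [Adv carefully]] [VP [V described] [NP [NP [NP [Det the] [N argument]] [PP [P on] [NP [Det that] [N garden]]]] [Conj and] [NP [Det that] [N garden]]]]]]]]
The trees differ in how a recursive rule is bracketed over the same span.

6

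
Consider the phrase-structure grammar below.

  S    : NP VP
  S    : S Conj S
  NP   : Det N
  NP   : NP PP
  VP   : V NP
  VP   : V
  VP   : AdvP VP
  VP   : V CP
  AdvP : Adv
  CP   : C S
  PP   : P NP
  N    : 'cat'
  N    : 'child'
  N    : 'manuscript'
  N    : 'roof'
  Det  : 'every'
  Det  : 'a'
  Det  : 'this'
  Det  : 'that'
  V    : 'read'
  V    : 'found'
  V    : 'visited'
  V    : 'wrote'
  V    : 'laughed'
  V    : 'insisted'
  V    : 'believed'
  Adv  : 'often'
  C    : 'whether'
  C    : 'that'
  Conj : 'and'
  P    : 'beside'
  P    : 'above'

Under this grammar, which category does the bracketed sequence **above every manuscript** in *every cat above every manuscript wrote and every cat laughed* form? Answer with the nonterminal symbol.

S
  S
    NP
      NP
        Det: every
        N: cat
      PP
        P: above
        NP
          Det: every
          N: manuscript
    VP
      V: wrote
  Conj: and
  S
    NP
      Det: every
      N: cat
    VP
      V: laughed
The span 'above every manuscript' is the PP node built by PP → P NP.

PP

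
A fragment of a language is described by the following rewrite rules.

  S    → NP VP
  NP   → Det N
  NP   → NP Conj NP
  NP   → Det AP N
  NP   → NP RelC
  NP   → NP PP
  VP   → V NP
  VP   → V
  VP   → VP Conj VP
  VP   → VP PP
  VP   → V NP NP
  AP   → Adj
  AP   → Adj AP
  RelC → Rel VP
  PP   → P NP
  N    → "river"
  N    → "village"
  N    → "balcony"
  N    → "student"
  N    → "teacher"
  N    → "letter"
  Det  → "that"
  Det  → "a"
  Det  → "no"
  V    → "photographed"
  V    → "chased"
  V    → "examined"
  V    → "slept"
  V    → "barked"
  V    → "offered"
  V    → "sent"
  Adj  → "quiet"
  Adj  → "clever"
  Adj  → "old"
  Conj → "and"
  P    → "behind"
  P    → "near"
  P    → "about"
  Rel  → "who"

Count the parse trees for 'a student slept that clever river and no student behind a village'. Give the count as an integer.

3

Two of the 3 distinct bracketings:
[S [NP [Det a] [N student]] [VP [V slept] [NP [NP [Det that] [AP [Adj clever]] [N river]] [Conj and] [NP [NP [Det no] [N student]] [PP [P behind] [NP [Det a] [N village]]]]]]]
[S [NP [Det a] [N student]] [VP [V slept] [NP [NP [NP [Det that] [AP [Adj clever]] [N river]] [Conj and] [NP [Det no] [N student]]] [PP [P behind] [NP [Det a] [N village]]]]]]
The trees differ in how a recursive rule is bracketed over the same span.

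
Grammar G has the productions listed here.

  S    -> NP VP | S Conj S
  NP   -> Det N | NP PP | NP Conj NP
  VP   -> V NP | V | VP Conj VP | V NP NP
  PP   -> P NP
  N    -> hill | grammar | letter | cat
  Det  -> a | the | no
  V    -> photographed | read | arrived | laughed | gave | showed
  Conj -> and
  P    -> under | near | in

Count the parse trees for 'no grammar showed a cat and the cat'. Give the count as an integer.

[S [NP [Det no] [N grammar]] [VP [V showed] [NP [NP [Det a] [N cat]] [Conj and] [NP [Det the] [N cat]]]]]
No rule offers an alternative attachment or grouping for any span, so this is the only derivation.

1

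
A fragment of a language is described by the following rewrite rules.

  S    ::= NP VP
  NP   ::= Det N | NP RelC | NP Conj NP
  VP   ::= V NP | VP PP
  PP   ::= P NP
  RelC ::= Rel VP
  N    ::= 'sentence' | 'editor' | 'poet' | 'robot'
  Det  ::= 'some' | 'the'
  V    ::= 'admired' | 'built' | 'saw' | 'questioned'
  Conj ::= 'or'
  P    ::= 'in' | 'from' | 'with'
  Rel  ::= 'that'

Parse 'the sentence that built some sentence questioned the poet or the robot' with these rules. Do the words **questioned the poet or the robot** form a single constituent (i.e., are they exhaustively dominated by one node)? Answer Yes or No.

Yes

[S [NP [NP [Det the] [N sentence]] [RelC [Rel that] [VP [V built] [NP [Det some] [N sentence]]]]] [VP [V questioned] [NP [NP [Det the] [N poet]] [Conj or] [NP [Det the] [N robot]]]]]
The words 'questioned the poet or the robot' are exhaustively dominated by a single VP node (built by VP → V NP), so they form a constituent.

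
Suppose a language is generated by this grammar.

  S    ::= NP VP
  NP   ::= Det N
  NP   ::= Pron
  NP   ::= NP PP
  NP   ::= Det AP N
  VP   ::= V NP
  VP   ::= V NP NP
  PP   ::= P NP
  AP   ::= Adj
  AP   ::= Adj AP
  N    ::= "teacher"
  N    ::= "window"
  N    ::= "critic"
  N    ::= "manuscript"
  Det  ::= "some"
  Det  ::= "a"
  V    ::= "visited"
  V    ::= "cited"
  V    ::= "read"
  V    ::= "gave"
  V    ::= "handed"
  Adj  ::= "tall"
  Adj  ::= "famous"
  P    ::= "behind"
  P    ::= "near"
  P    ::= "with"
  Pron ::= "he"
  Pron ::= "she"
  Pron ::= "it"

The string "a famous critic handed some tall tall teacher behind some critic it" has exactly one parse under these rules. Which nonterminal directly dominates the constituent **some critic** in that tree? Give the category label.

[S [NP [Det a] [AP [Adj famous]] [N critic]] [VP [V handed] [NP [NP [Det some] [AP [Adj tall] [AP [Adj tall]]] [N teacher]] [PP [P behind] [NP [Det some] [N critic]]]] [NP [Pron it]]]]
The span 'some critic' is the NP node built by NP → Det N.
Its mother is the PP built by PP → P NP.

PP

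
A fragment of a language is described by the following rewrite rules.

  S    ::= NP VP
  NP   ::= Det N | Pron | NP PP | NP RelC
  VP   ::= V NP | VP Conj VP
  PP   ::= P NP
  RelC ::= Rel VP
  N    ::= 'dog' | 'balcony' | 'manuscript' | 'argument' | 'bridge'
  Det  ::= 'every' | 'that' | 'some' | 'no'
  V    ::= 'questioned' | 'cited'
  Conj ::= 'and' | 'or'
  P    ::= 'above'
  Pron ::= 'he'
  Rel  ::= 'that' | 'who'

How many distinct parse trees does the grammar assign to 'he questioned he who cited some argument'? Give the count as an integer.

[S [NP [Pron he]] [VP [V questioned] [NP [NP [Pron he]] [RelC [Rel who] [VP [V cited] [NP [Det some] [N argument]]]]]]]
No rule offers an alternative attachment or grouping for any span, so this is the only derivation.

1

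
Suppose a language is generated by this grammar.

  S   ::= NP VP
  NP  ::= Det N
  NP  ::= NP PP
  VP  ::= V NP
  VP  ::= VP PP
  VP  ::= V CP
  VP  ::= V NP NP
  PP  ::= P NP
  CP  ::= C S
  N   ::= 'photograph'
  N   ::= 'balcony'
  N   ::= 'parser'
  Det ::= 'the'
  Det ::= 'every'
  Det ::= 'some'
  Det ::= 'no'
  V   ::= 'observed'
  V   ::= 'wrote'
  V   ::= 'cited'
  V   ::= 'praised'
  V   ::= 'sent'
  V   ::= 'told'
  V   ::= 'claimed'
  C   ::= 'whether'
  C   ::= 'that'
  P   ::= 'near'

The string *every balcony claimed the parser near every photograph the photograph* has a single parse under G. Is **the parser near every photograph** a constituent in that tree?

[S [NP [Det every] [N balcony]] [VP [V claimed] [NP [NP [Det the] [N parser]] [PP [P near] [NP [Det every] [N photograph]]]] [NP [Det the] [N photograph]]]]
The words 'the parser near every photograph' are exhaustively dominated by a single NP node (built by NP → NP PP), so they form a constituent.

Yes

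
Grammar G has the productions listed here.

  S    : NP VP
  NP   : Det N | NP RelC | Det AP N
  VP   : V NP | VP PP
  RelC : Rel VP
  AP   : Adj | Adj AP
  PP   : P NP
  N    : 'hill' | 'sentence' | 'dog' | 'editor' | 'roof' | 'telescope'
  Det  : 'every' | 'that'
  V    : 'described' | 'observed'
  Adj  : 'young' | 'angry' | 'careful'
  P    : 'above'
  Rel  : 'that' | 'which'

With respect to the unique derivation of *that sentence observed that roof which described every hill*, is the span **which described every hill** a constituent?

Yes

[S [NP [Det that] [N sentence]] [VP [V observed] [NP [NP [Det that] [N roof]] [RelC [Rel which] [VP [V described] [NP [Det every] [N hill]]]]]]]
The words 'which described every hill' are exhaustively dominated by a single RelC node (built by RelC → Rel VP), so they form a constituent.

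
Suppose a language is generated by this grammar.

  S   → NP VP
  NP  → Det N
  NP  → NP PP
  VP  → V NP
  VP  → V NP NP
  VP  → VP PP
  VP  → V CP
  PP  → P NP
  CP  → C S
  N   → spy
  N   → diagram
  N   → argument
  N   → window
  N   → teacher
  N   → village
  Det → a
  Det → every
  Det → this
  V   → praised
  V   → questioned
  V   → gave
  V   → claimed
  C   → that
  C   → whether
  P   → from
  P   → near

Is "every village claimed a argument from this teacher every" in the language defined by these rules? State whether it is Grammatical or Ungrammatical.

Ungrammatical

For S → NP VP, the only prefix that parses as NP is 'every village', but the remainder 'claimed a argument from this teacher every' is not a VP under these rules.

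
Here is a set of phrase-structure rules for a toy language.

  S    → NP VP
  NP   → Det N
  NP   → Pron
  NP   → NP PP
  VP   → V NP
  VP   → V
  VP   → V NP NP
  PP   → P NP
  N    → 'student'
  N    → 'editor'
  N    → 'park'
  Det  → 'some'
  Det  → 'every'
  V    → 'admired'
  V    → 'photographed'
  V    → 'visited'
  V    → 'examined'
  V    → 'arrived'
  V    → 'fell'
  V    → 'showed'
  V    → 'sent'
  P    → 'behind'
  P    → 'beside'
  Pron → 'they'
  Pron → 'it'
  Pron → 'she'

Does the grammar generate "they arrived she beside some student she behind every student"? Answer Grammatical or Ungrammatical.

[S [NP [Pron they]] [VP [V arrived] [NP [NP [Pron she]] [PP [P beside] [NP [Det some] [N student]]]] [NP [NP [Pron she]] [PP [P behind] [NP [Det every] [N student]]]]]]
Every word is introduced by a lexical rule and the phrasal rules combine the resulting categories into a single S.

Grammatical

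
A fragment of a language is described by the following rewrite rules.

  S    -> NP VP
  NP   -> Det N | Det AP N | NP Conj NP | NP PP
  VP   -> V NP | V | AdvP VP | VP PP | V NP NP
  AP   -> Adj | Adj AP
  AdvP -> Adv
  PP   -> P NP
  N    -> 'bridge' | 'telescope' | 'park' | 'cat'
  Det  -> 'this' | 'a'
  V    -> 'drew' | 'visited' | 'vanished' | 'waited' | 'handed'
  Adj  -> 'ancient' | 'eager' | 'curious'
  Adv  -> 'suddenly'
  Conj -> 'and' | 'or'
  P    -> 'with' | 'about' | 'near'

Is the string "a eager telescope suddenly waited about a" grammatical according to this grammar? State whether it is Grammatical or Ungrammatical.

For S → NP VP, the only prefix that parses as NP is 'a eager telescope', but the remainder 'suddenly waited about a' is not a VP under these rules.

Ungrammatical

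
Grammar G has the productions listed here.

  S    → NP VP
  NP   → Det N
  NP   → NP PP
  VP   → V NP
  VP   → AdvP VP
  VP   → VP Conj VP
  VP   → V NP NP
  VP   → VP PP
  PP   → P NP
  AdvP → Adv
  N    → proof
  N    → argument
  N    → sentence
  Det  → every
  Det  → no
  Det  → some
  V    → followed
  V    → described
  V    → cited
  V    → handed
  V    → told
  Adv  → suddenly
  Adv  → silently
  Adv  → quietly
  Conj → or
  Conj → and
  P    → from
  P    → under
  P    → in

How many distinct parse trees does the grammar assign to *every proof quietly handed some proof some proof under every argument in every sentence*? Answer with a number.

Two of the 9 distinct bracketings:
[S [NP [Det every] [N proof]] [VP [AdvP [Adv quietly]] [VP [V handed] [NP [Det some] [N proof]] [NP [NP [Det some] [N proof]] [PP [P under] [NP [NP [Det every] [N argument]] [PP [P in] [NP [Det every] [N sentence]]]]]]]]]
[S [NP [Det every] [N proof]] [VP [AdvP [Adv quietly]] [VP [V handed] [NP [Det some] [N proof]] [NP [NP [NP [Det some] [N proof]] [PP [P under] [NP [Det every] [N argument]]]] [PP [P in] [NP [Det every] [N sentence]]]]]]]
The trees differ in how a recursive rule is bracketed over the same span.

9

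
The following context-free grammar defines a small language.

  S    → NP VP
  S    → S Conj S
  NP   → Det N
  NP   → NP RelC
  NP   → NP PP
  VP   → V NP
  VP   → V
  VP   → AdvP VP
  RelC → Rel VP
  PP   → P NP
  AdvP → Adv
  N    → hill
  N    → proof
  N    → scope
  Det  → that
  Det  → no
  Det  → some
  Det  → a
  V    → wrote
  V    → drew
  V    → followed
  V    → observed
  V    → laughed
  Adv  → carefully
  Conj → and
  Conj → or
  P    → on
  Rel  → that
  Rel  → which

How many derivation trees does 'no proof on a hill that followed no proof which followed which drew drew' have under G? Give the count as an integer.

Two of the 9 distinct bracketings:
[S [NP [NP [NP [Det no] [N proof]] [PP [P on] [NP [Det a] [N hill]]]] [RelC [Rel that] [VP [V followed] [NP [NP [NP [Det no] [N proof]] [RelC [Rel which] [VP [V followed]]]] [RelC [Rel which] [VP [V drew]]]]]]] [VP [V drew]]]
[S [NP [NP [NP [NP [Det no] [N proof]] [PP [P on] [NP [Det a] [N hill]]]] [RelC [Rel that] [VP [V followed] [NP [NP [Det no] [N proof]] [RelC [Rel which] [VP [V followed]]]]]]] [RelC [Rel which] [VP [V drew]]]] [VP [V drew]]]
The trees differ in how a recursive rule is bracketed over the same span.

9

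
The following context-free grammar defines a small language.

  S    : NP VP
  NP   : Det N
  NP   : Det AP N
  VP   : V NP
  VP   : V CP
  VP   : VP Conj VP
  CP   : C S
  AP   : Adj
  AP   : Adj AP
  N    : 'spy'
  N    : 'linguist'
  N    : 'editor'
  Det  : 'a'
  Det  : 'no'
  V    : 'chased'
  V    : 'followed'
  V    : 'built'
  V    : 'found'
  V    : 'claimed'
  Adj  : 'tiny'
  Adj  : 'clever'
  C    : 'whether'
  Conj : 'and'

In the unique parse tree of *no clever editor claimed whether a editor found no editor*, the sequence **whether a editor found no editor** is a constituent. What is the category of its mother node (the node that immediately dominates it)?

[S [NP [Det no] [AP [Adj clever]] [N editor]] [VP [V claimed] [CP [C whether] [S [NP [Det a] [N editor]] [VP [V found] [NP [Det no] [N editor]]]]]]]
The span 'whether a editor found no editor' is the CP node built by CP → C S.
Its mother is the VP built by VP → V CP.

VP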